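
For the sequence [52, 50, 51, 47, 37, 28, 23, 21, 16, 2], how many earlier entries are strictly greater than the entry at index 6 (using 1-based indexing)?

5

The element at index 6 is 28.
Elements before it: 52, 50, 51, 47, 37
Those larger than 28: 52, 50, 51, 47, 37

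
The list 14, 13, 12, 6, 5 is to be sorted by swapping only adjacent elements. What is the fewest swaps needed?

The minimum number of adjacent swaps to sort an array equals its inversion count, since every such swap removes exactly one inversion.
Count inversions — for each element, later elements that are smaller:
14: 13, 12, 6, 5 → 4
13: 12, 6, 5 → 3
12: 6, 5 → 2
6: 5 → 1
5: none → 0
Total inversions: 4 + 3 + 2 + 1 + 0 = 10

Adjacent swaps: 10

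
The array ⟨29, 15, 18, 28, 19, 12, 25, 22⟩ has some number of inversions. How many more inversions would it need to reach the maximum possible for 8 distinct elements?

Maximum inversions for 8 distinct elements is C(8, 2) = 8·7/2 = 28.
Current inversions — for each element, count later smaller elements:
29: 7
15: 1
18: 1
28: 4
19: 1
12: 0
25: 1
22: 0
Current total: 7 + 1 + 1 + 4 + 1 + 0 + 1 + 0 = 15
Shortfall: 28 − 15 = 13

13 inversions short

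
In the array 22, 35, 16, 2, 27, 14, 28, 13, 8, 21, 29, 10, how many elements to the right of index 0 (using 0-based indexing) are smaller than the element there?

The element at index 0 is 22.
Elements after it: 35, 16, 2, 27, 14, 28, 13, 8, 21, 29, 10
Those smaller than 22: 16, 2, 14, 13, 8, 21, 10

7 such elements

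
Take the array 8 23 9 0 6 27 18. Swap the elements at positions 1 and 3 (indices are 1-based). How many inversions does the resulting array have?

10 inversions

Positions 1 and 3 hold 8 and 9; after swapping, the array is [9, 23, 8, 0, 6, 27, 18].
Element-by-element contributions:
9: 3
23: 4
8: 2
0: 0
6: 0
27: 1
18: 0
Sum: 3 + 4 + 2 + 0 + 0 + 1 + 0 = 10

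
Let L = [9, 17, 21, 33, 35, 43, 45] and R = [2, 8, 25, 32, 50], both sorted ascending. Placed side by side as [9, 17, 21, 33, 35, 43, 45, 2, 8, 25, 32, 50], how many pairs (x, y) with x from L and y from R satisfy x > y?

22 split inversions

Count, for every r in R, how many entries of L exceed r:
r = 2: 9, 17, 21, 33, 35, 43, 45 → 7
r = 8: 9, 17, 21, 33, 35, 43, 45 → 7
r = 25: 33, 35, 43, 45 → 4
r = 32: 33, 35, 43, 45 → 4
r = 50: none → 0
Cross-inversions: 7 + 7 + 4 + 4 + 0 = 22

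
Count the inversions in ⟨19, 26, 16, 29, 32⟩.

Inversion pairs (indices are 0-based):
(0,2): 19 > 16
(1,2): 26 > 16
That's 2 pairs.

2 out-of-order pairs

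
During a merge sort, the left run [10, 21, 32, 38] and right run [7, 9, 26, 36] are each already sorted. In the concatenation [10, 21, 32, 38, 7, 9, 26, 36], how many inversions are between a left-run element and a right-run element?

Take each right-half value and tally the left-half values above it:
r = 7: 10, 21, 32, 38 → 4
r = 9: 10, 21, 32, 38 → 4
r = 26: 32, 38 → 2
r = 36: 38 → 1
Cross-inversions: 4 + 4 + 2 + 1 = 11

11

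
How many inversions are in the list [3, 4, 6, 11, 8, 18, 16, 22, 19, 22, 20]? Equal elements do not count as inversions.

5

For each element, count later entries that are smaller:
3 → none → 0
4 → none → 0
6 → none → 0
11 → 8 → 1
8 → none → 0
18 → 16 → 1
16 → none → 0
22 → 19, 20 → 2
19 → none → 0
22 → 20 → 1
20 → none → 0
Sum: 0 + 0 + 0 + 1 + 0 + 1 + 0 + 2 + 0 + 1 + 0 = 5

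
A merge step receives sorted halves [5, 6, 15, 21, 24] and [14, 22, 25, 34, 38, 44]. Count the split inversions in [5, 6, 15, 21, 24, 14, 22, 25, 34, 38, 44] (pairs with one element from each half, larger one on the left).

4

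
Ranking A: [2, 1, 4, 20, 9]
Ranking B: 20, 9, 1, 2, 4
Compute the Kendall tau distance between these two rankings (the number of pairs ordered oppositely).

Assign each item its position (1..5) in the first ordering, then rewrite the second ordering as that position sequence:
positions: 2→1, 1→2, 4→3, 20→4, 9→5
second ordering as positions: [4, 5, 2, 1, 3]
Discordant pairs = inversions in this position sequence.
4: 2, 1, 3 → 3
5: 2, 1, 3 → 3
2: 1 → 1
1: 0
3: 0
Total: 3 + 3 + 1 + 0 + 0 = 7

7 discordant pairs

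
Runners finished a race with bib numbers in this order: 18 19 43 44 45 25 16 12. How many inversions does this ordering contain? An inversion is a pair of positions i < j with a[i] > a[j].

16 out-of-order pairs

Count, for each position, how many later elements it exceeds:
18: 2
19: 2
43: 3
44: 3
45: 3
25: 2
16: 1
12: 0
Sum: 2 + 2 + 3 + 3 + 3 + 2 + 1 + 0 = 16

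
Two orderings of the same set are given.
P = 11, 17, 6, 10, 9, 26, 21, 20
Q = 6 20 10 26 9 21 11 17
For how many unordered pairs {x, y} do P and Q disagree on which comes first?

17

Assign each item its position (1..8) in the first ordering, then rewrite the second ordering as that position sequence:
positions: 11→1, 17→2, 6→3, 10→4, 9→5, 26→6, 21→7, 20→8
second ordering as positions: [3, 8, 4, 6, 5, 7, 1, 2]
Discordant pairs = inversions in this position sequence.
3: 1, 2 → 2
8: 4, 6, 5, 7, 1, 2 → 6
4: 1, 2 → 2
6: 5, 1, 2 → 3
5: 1, 2 → 2
7: 1, 2 → 2
1: 0
2: 0
Total: 2 + 6 + 2 + 3 + 2 + 2 + 0 + 0 = 17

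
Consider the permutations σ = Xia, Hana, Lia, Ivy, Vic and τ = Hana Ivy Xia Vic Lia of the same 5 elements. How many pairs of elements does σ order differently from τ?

Assign each item its position (1..5) in the first ordering, then rewrite the second ordering as that position sequence:
positions: Xia→1, Hana→2, Lia→3, Ivy→4, Vic→5
second ordering as positions: [2, 4, 1, 5, 3]
Discordant pairs = inversions in this position sequence.
2: 1 → 1
4: 1, 3 → 2
1: 0
5: 3 → 1
3: 0
Total: 1 + 2 + 0 + 1 + 0 = 4

4 discordant pairs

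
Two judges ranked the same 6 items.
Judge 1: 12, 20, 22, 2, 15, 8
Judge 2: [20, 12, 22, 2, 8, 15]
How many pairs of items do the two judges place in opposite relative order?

Assign each item its position (1..6) in the first ordering, then rewrite the second ordering as that position sequence:
positions: 12→1, 20→2, 22→3, 2→4, 15→5, 8→6
second ordering as positions: [2, 1, 3, 4, 6, 5]
Discordant pairs = inversions in this position sequence.
2: 1 → 1
1: 0
3: 0
4: 0
6: 5 → 1
5: 0
Total: 1 + 0 + 0 + 0 + 1 + 0 = 2

2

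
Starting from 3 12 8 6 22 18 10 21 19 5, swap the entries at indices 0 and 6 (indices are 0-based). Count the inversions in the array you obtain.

Positions 0 and 6 hold 3 and 10; after swapping, the array is [10, 12, 8, 6, 22, 18, 3, 21, 19, 5].
For each element, count later entries that are smaller:
10 → 8, 6, 3, 5 → 4
12 → 8, 6, 3, 5 → 4
8 → 6, 3, 5 → 3
6 → 3, 5 → 2
22 → 18, 3, 21, 19, 5 → 5
18 → 3, 5 → 2
3 → none → 0
21 → 19, 5 → 2
19 → 5 → 1
5 → none → 0
Sum: 4 + 4 + 3 + 2 + 5 + 2 + 0 + 2 + 1 + 0 = 23

23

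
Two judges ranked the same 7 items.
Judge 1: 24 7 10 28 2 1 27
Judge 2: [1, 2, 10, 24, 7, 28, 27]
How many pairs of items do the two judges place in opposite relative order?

There are 11 discordant pairs.

Assign each item its position (1..7) in the first ordering, then rewrite the second ordering as that position sequence:
positions: 24→1, 7→2, 10→3, 28→4, 2→5, 1→6, 27→7
second ordering as positions: [6, 5, 3, 1, 2, 4, 7]
Discordant pairs = inversions in this position sequence.
6: 5, 3, 1, 2, 4 → 5
5: 3, 1, 2, 4 → 4
3: 1, 2 → 2
1: 0
2: 0
4: 0
7: 0
Total: 5 + 4 + 2 + 0 + 0 + 0 + 0 = 11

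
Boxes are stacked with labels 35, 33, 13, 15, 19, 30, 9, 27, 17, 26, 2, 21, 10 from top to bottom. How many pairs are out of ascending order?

52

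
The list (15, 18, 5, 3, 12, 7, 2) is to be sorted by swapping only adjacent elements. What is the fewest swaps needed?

16 swaps

The minimum number of adjacent swaps to sort an array equals its inversion count, since every such swap removes exactly one inversion.
Count inversions — for each element, later elements that are smaller:
15: 5, 3, 12, 7, 2 → 5
18: 5, 3, 12, 7, 2 → 5
5: 3, 2 → 2
3: 2 → 1
12: 7, 2 → 2
7: 2 → 1
2: none → 0
Total inversions: 5 + 5 + 2 + 1 + 2 + 1 + 0 = 16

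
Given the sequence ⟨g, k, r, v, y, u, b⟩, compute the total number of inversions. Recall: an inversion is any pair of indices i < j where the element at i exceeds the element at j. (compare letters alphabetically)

There are 8 out-of-order pairs.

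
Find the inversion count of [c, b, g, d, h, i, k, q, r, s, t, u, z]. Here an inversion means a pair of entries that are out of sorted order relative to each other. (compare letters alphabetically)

2 inversions

Element-by-element contributions:
c → b → 1
b → none → 0
g → d → 1
d → none → 0
h → none → 0
i → none → 0
k → none → 0
q → none → 0
r → none → 0
s → none → 0
t → none → 0
u → none → 0
z → none → 0
Sum: 1 + 0 + 1 + 0 + 0 + 0 + 0 + 0 + 0 + 0 + 0 + 0 + 0 = 2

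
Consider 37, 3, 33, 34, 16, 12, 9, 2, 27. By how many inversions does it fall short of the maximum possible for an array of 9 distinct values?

Maximum inversions for 9 distinct elements is C(9, 2) = 9·8/2 = 36.
Current inversions — for each element, count later smaller elements:
37: 8
3: 1
33: 5
34: 5
16: 3
12: 2
9: 1
2: 0
27: 0
Current total: 8 + 1 + 5 + 5 + 3 + 2 + 1 + 0 + 0 = 25
Shortfall: 36 − 25 = 11

11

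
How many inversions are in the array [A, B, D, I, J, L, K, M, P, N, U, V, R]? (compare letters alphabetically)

4

Element-by-element contributions:
A → none → 0
B → none → 0
D → none → 0
I → none → 0
J → none → 0
L → K → 1
K → none → 0
M → none → 0
P → N → 1
N → none → 0
U → R → 1
V → R → 1
R → none → 0
Sum: 0 + 0 + 0 + 0 + 0 + 1 + 0 + 0 + 1 + 0 + 1 + 1 + 0 = 4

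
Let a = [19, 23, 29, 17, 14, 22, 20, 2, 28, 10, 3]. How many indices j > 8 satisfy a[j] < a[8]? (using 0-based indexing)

The element at index 8 is 28.
Elements after it: 10, 3
Those smaller than 28: 10, 3

2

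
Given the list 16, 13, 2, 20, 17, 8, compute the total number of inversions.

8 inversions

Count, for each position, how many later elements it exceeds:
16 → 13, 2, 8 → 3
13 → 2, 8 → 2
2 → none → 0
20 → 17, 8 → 2
17 → 8 → 1
8 → none → 0
Sum: 3 + 2 + 0 + 2 + 1 + 0 = 8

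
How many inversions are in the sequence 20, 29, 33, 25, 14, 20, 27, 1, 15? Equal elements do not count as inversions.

24

Count, for each position, how many later elements it exceeds:
20: 3
29: 6
33: 6
25: 4
14: 1
20: 2
27: 2
1: 0
15: 0
Sum: 3 + 6 + 6 + 4 + 1 + 2 + 2 + 0 + 0 = 24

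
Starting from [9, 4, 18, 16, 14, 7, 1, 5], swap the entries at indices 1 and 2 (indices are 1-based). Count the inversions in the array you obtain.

18 inversions

Positions 1 and 2 hold 9 and 4; after swapping, the array is [4, 9, 18, 16, 14, 7, 1, 5].
Count, for each position, how many later elements it exceeds:
4 → 1 → 1
9 → 7, 1, 5 → 3
18 → 16, 14, 7, 1, 5 → 5
16 → 14, 7, 1, 5 → 4
14 → 7, 1, 5 → 3
7 → 1, 5 → 2
1 → none → 0
5 → none → 0
Sum: 1 + 3 + 5 + 4 + 3 + 2 + 0 + 0 = 18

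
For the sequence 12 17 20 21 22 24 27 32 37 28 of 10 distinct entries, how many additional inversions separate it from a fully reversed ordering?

Maximum inversions for 10 distinct elements is C(10, 2) = 10·9/2 = 45.
Current inversions — for each element, count later smaller elements:
12: 0
17: 0
20: 0
21: 0
22: 0
24: 0
27: 0
32: 1
37: 1
28: 0
Current total: 0 + 0 + 0 + 0 + 0 + 0 + 0 + 1 + 1 + 0 = 2
Shortfall: 45 − 2 = 43

43 inversions short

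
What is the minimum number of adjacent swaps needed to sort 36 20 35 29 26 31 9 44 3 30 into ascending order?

There are 27 adjacent swaps.

Each adjacent swap fixes exactly one inversion, so the minimum swap count equals the number of inversions.
Count inversions — for each element, later elements that are smaller:
36: 20, 35, 29, 26, 31, 9, 3, 30 → 8
20: 9, 3 → 2
35: 29, 26, 31, 9, 3, 30 → 6
29: 26, 9, 3 → 3
26: 9, 3 → 2
31: 9, 3, 30 → 3
9: 3 → 1
44: 3, 30 → 2
3: none → 0
30: none → 0
Total inversions: 8 + 2 + 6 + 3 + 2 + 3 + 1 + 2 + 0 + 0 = 27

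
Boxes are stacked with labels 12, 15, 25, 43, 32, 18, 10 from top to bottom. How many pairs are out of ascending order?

Sweep left to right; for each value list the smaller values that follow it:
12 → 10 → 1
15 → 10 → 1
25 → 18, 10 → 2
43 → 32, 18, 10 → 3
32 → 18, 10 → 2
18 → 10 → 1
10 → none → 0
Sum: 1 + 1 + 2 + 3 + 2 + 1 + 0 = 10

There are 10 inversions.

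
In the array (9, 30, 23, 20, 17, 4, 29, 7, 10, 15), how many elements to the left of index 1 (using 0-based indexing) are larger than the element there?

0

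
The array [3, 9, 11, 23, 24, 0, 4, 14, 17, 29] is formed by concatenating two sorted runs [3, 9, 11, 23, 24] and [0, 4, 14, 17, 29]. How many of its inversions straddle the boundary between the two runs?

Count, for every r in R, how many entries of L exceed r:
r = 0: 3, 9, 11, 23, 24 → 5
r = 4: 9, 11, 23, 24 → 4
r = 14: 23, 24 → 2
r = 17: 23, 24 → 2
r = 29: none → 0
Cross-inversions: 5 + 4 + 2 + 2 + 0 = 13

13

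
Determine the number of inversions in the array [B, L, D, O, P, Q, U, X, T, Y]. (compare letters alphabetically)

3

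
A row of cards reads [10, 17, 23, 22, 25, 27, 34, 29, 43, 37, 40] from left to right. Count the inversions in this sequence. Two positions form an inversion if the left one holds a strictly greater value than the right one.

4 inversions

For each element, count later entries that are smaller:
10 → none → 0
17 → none → 0
23 → 22 → 1
22 → none → 0
25 → none → 0
27 → none → 0
34 → 29 → 1
29 → none → 0
43 → 37, 40 → 2
37 → none → 0
40 → none → 0
Sum: 0 + 0 + 1 + 0 + 0 + 0 + 1 + 0 + 2 + 0 + 0 = 4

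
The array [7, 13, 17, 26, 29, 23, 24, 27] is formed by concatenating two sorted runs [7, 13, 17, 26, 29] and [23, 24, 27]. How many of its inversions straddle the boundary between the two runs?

Cross-inversions: 5

Count, for every r in R, how many entries of L exceed r:
r = 23: 26, 29 → 2
r = 24: 26, 29 → 2
r = 27: 29 → 1
Cross-inversions: 2 + 2 + 1 = 5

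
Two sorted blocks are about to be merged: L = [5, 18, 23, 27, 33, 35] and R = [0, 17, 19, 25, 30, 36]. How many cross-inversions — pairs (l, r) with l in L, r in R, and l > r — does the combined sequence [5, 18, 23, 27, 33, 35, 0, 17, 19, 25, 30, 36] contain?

20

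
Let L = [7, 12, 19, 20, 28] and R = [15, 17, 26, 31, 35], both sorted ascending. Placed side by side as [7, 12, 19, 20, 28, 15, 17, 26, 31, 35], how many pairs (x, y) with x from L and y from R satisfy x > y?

Count, for every r in R, how many entries of L exceed r:
r = 15: 19, 20, 28 → 3
r = 17: 19, 20, 28 → 3
r = 26: 28 → 1
r = 31: none → 0
r = 35: none → 0
Cross-inversions: 3 + 3 + 1 + 0 + 0 = 7

Split inversions: 7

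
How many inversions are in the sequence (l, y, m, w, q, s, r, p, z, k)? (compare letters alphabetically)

23

Count, for each position, how many later elements it exceeds:
l: 1
y: 7
m: 1
w: 5
q: 2
s: 3
r: 2
p: 1
z: 1
k: 0
Sum: 1 + 7 + 1 + 5 + 2 + 3 + 2 + 1 + 1 + 0 = 23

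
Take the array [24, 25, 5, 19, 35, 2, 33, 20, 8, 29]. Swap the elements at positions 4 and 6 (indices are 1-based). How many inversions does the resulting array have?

Positions 4 and 6 hold 19 and 2; after swapping, the array is [24, 25, 5, 2, 35, 19, 33, 20, 8, 29].
Element-by-element contributions:
24 → 5, 2, 19, 20, 8 → 5
25 → 5, 2, 19, 20, 8 → 5
5 → 2 → 1
2 → none → 0
35 → 19, 33, 20, 8, 29 → 5
19 → 8 → 1
33 → 20, 8, 29 → 3
20 → 8 → 1
8 → none → 0
29 → none → 0
Sum: 5 + 5 + 1 + 0 + 5 + 1 + 3 + 1 + 0 + 0 = 21

21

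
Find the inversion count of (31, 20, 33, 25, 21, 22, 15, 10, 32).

There are 23 inversions.

Count, for each position, how many later elements it exceeds:
31 → 20, 25, 21, 22, 15, 10 → 6
20 → 15, 10 → 2
33 → 25, 21, 22, 15, 10, 32 → 6
25 → 21, 22, 15, 10 → 4
21 → 15, 10 → 2
22 → 15, 10 → 2
15 → 10 → 1
10 → none → 0
32 → none → 0
Sum: 6 + 2 + 6 + 4 + 2 + 2 + 1 + 0 + 0 = 23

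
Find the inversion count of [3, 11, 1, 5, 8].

4

Listing every pair i<j with a[i]>a[j] (using 0-based positions):
(0,2): 3 > 1
(1,2): 11 > 1
(1,3): 11 > 5
(1,4): 11 > 8
That's 4 pairs.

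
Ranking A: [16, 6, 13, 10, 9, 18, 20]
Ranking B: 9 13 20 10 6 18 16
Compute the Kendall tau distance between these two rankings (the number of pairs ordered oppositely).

Assign each item its position (1..7) in the first ordering, then rewrite the second ordering as that position sequence:
positions: 16→1, 6→2, 13→3, 10→4, 9→5, 18→6, 20→7
second ordering as positions: [5, 3, 7, 4, 2, 6, 1]
Discordant pairs = inversions in this position sequence.
5: 3, 4, 2, 1 → 4
3: 2, 1 → 2
7: 4, 2, 6, 1 → 4
4: 2, 1 → 2
2: 1 → 1
6: 1 → 1
1: 0
Total: 4 + 2 + 4 + 2 + 1 + 1 + 0 = 14

14 discordant pairs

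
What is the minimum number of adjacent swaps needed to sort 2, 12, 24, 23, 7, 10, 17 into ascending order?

Each adjacent swap fixes exactly one inversion, so the minimum swap count equals the number of inversions.
Count inversions — for each element, later elements that are smaller:
2: none → 0
12: 7, 10 → 2
24: 23, 7, 10, 17 → 4
23: 7, 10, 17 → 3
7: none → 0
10: none → 0
17: none → 0
Total inversions: 0 + 2 + 4 + 3 + 0 + 0 + 0 = 9

9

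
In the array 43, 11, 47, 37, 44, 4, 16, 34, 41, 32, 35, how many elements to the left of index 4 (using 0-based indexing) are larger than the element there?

1

The element at index 4 is 44.
Elements before it: 43, 11, 47, 37
Those larger than 44: 47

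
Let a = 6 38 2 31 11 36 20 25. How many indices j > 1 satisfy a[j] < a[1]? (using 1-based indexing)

The element at index 1 is 6.
Elements after it: 38, 2, 31, 11, 36, 20, 25
Those smaller than 6: 2

1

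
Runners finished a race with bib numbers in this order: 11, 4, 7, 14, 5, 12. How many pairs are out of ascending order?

6 inversions

Out-of-order index pairs (1-indexed):
(1,2): 11 > 4
(1,3): 11 > 7
(1,5): 11 > 5
(3,5): 7 > 5
(4,5): 14 > 5
(4,6): 14 > 12
That's 6 pairs.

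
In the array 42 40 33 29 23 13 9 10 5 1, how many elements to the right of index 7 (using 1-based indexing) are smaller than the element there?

The element at index 7 is 9.
Elements after it: 10, 5, 1
Those smaller than 9: 5, 1

2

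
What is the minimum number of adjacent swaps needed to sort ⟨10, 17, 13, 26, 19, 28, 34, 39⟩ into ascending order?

2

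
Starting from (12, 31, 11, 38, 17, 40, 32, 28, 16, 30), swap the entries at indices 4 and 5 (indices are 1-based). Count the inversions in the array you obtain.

Positions 4 and 5 hold 38 and 17; after swapping, the array is [12, 31, 11, 17, 38, 40, 32, 28, 16, 30].
Count, for each position, how many later elements it exceeds:
12 → 11 → 1
31 → 11, 17, 28, 16, 30 → 5
11 → none → 0
17 → 16 → 1
38 → 32, 28, 16, 30 → 4
40 → 32, 28, 16, 30 → 4
32 → 28, 16, 30 → 3
28 → 16 → 1
16 → none → 0
30 → none → 0
Sum: 1 + 5 + 0 + 1 + 4 + 4 + 3 + 1 + 0 + 0 = 19

19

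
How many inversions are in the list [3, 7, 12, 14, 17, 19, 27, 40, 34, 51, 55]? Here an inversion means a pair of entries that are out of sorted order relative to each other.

1

Count, for each position, how many later elements it exceeds:
3 → none → 0
7 → none → 0
12 → none → 0
14 → none → 0
17 → none → 0
19 → none → 0
27 → none → 0
40 → 34 → 1
34 → none → 0
51 → none → 0
55 → none → 0
Sum: 0 + 0 + 0 + 0 + 0 + 0 + 0 + 1 + 0 + 0 + 0 = 1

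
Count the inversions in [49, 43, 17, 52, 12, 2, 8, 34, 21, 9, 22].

35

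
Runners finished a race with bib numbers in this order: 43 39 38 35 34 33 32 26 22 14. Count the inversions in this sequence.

45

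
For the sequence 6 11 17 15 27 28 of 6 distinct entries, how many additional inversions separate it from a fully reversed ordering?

14 inversions short

Maximum inversions for 6 distinct elements is C(6, 2) = 6·5/2 = 15.
Current inversions — for each element, count later smaller elements:
6: 0
11: 0
17: 1
15: 0
27: 0
28: 0
Current total: 0 + 0 + 1 + 0 + 0 + 0 = 1
Shortfall: 15 − 1 = 14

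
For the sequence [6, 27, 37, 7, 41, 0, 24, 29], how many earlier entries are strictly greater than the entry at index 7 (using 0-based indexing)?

2

The element at index 7 is 29.
Elements before it: 6, 27, 37, 7, 41, 0, 24
Those larger than 29: 37, 41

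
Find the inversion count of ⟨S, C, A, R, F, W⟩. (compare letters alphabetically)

For each element, count later entries that are smaller:
S → C, A, R, F → 4
C → A → 1
A → none → 0
R → F → 1
F → none → 0
W → none → 0
Sum: 4 + 1 + 0 + 1 + 0 + 0 = 6

6 inversions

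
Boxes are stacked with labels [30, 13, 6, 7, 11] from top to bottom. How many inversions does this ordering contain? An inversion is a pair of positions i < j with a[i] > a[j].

7

For each element, count later entries that are smaller:
30: 4
13: 3
6: 0
7: 0
11: 0
Sum: 4 + 3 + 0 + 0 + 0 = 7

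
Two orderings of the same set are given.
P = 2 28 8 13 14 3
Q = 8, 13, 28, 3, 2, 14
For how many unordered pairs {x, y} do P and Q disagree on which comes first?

Assign each item its position (1..6) in the first ordering, then rewrite the second ordering as that position sequence:
positions: 2→1, 28→2, 8→3, 13→4, 14→5, 3→6
second ordering as positions: [3, 4, 2, 6, 1, 5]
Discordant pairs = inversions in this position sequence.
3: 2, 1 → 2
4: 2, 1 → 2
2: 1 → 1
6: 1, 5 → 2
1: 0
5: 0
Total: 2 + 2 + 1 + 2 + 0 + 0 = 7

7 disagreeing pairs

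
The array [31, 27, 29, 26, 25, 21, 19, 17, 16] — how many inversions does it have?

35 inversions

For each element, count later entries that are smaller:
31 → 27, 29, 26, 25, 21, 19, 17, 16 → 8
27 → 26, 25, 21, 19, 17, 16 → 6
29 → 26, 25, 21, 19, 17, 16 → 6
26 → 25, 21, 19, 17, 16 → 5
25 → 21, 19, 17, 16 → 4
21 → 19, 17, 16 → 3
19 → 17, 16 → 2
17 → 16 → 1
16 → none → 0
Sum: 8 + 6 + 6 + 5 + 4 + 3 + 2 + 1 + 0 = 35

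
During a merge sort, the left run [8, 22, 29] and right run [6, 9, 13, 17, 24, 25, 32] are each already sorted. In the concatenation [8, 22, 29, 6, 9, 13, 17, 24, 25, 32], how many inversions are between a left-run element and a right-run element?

For each element r of the right run, count left-run elements greater than r:
r = 6: 8, 22, 29 → 3
r = 9: 22, 29 → 2
r = 13: 22, 29 → 2
r = 17: 22, 29 → 2
r = 24: 29 → 1
r = 25: 29 → 1
r = 32: none → 0
Cross-inversions: 3 + 2 + 2 + 2 + 1 + 1 + 0 = 11

11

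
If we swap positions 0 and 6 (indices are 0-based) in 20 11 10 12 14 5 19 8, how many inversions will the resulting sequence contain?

Positions 0 and 6 hold 20 and 19; after swapping, the array is [19, 11, 10, 12, 14, 5, 20, 8].
For each element, count later entries that are smaller:
19: 6
11: 3
10: 2
12: 2
14: 2
5: 0
20: 1
8: 0
Sum: 6 + 3 + 2 + 2 + 2 + 0 + 1 + 0 = 16

16 inversions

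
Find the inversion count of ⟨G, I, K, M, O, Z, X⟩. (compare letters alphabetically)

For each element, count later entries that are smaller:
G → none → 0
I → none → 0
K → none → 0
M → none → 0
O → none → 0
Z → X → 1
X → none → 0
Sum: 0 + 0 + 0 + 0 + 0 + 1 + 0 = 1

1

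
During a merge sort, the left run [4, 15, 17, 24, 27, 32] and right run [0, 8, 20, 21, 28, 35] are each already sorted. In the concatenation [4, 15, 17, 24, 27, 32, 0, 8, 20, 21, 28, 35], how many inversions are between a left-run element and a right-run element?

18 split inversions

Count, for every r in R, how many entries of L exceed r:
r = 0: 4, 15, 17, 24, 27, 32 → 6
r = 8: 15, 17, 24, 27, 32 → 5
r = 20: 24, 27, 32 → 3
r = 21: 24, 27, 32 → 3
r = 28: 32 → 1
r = 35: none → 0
Cross-inversions: 6 + 5 + 3 + 3 + 1 + 0 = 18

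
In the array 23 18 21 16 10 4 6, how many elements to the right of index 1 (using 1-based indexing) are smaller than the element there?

6

The element at index 1 is 23.
Elements after it: 18, 21, 16, 10, 4, 6
Those smaller than 23: 18, 21, 16, 10, 4, 6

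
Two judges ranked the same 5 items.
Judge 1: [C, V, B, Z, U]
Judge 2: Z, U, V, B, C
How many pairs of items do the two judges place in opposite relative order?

Assign each item its position (1..5) in the first ordering, then rewrite the second ordering as that position sequence:
positions: C→1, V→2, B→3, Z→4, U→5
second ordering as positions: [4, 5, 2, 3, 1]
Discordant pairs = inversions in this position sequence.
4: 2, 3, 1 → 3
5: 2, 3, 1 → 3
2: 1 → 1
3: 1 → 1
1: 0
Total: 3 + 3 + 1 + 1 + 0 = 8

8 discordant pairs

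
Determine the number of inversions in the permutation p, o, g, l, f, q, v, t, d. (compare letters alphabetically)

Count, for each position, how many later elements it exceeds:
p: 5
o: 4
g: 2
l: 2
f: 1
q: 1
v: 2
t: 1
d: 0
Sum: 5 + 4 + 2 + 2 + 1 + 1 + 2 + 1 + 0 = 18

There are 18 inversions.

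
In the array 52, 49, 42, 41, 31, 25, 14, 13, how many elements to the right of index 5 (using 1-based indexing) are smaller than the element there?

The element at index 5 is 31.
Elements after it: 25, 14, 13
Those smaller than 31: 25, 14, 13

3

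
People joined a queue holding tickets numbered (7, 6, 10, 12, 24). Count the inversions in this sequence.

For each element, count later entries that are smaller:
7: 1
6: 0
10: 0
12: 0
24: 0
Sum: 1 + 0 + 0 + 0 + 0 = 1

1 out-of-order pair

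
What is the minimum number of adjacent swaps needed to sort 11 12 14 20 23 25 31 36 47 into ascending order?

0 swaps

Each adjacent swap fixes exactly one inversion, so the minimum swap count equals the number of inversions.
Count inversions — for each element, later elements that are smaller:
11: none → 0
12: none → 0
14: none → 0
20: none → 0
23: none → 0
25: none → 0
31: none → 0
36: none → 0
47: none → 0
Total inversions: 0 + 0 + 0 + 0 + 0 + 0 + 0 + 0 + 0 = 0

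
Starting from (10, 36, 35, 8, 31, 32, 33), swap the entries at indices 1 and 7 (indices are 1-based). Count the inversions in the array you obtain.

Positions 1 and 7 hold 10 and 33; after swapping, the array is [33, 36, 35, 8, 31, 32, 10].
For each element, count later entries that are smaller:
33 → 8, 31, 32, 10 → 4
36 → 35, 8, 31, 32, 10 → 5
35 → 8, 31, 32, 10 → 4
8 → none → 0
31 → 10 → 1
32 → 10 → 1
10 → none → 0
Sum: 4 + 5 + 4 + 0 + 1 + 1 + 0 = 15

15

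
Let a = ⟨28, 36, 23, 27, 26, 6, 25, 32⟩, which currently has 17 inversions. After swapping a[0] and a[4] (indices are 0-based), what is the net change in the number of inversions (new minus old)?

Positions 0 and 4 hold 28 and 26; after swapping, the array is [26, 36, 23, 27, 28, 6, 25, 32].
Element-by-element contributions:
26 → 23, 6, 25 → 3
36 → 23, 27, 28, 6, 25, 32 → 6
23 → 6 → 1
27 → 6, 25 → 2
28 → 6, 25 → 2
6 → none → 0
25 → none → 0
32 → none → 0
Sum: 3 + 6 + 1 + 2 + 2 + 0 + 0 + 0 = 14
Change: 14 − 17 = -3

-3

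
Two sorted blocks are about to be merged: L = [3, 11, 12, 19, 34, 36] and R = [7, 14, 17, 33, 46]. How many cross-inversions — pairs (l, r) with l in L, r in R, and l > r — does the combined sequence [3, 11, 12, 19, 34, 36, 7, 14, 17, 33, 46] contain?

13 split inversions

Count, for every r in R, how many entries of L exceed r:
r = 7: 11, 12, 19, 34, 36 → 5
r = 14: 19, 34, 36 → 3
r = 17: 19, 34, 36 → 3
r = 33: 34, 36 → 2
r = 46: none → 0
Cross-inversions: 5 + 3 + 3 + 2 + 0 = 13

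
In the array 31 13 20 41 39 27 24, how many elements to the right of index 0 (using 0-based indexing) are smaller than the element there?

4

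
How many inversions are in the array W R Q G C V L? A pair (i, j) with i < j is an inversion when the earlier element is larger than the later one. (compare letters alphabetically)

15 out-of-order pairs

For each element, count later entries that are smaller:
W: 6
R: 4
Q: 3
G: 1
C: 0
V: 1
L: 0
Sum: 6 + 4 + 3 + 1 + 0 + 1 + 0 = 15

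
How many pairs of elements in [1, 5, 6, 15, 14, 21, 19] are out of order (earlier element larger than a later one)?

For each element, count later entries that are smaller:
1 → none → 0
5 → none → 0
6 → none → 0
15 → 14 → 1
14 → none → 0
21 → 19 → 1
19 → none → 0
Sum: 0 + 0 + 0 + 1 + 0 + 1 + 0 = 2

2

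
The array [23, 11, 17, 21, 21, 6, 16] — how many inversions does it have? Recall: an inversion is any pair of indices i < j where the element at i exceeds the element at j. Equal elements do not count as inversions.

13 out-of-order pairs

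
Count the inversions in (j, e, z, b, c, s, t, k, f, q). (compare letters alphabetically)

Sweep left to right; for each value list the smaller values that follow it:
j: 4
e: 2
z: 7
b: 0
c: 0
s: 3
t: 3
k: 1
f: 0
q: 0
Sum: 4 + 2 + 7 + 0 + 0 + 3 + 3 + 1 + 0 + 0 = 20

There are 20 inversions.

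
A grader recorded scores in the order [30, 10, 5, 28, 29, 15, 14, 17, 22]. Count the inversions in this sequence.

Count, for each position, how many later elements it exceeds:
30 → 10, 5, 28, 29, 15, 14, 17, 22 → 8
10 → 5 → 1
5 → none → 0
28 → 15, 14, 17, 22 → 4
29 → 15, 14, 17, 22 → 4
15 → 14 → 1
14 → none → 0
17 → none → 0
22 → none → 0
Sum: 8 + 1 + 0 + 4 + 4 + 1 + 0 + 0 + 0 = 18

18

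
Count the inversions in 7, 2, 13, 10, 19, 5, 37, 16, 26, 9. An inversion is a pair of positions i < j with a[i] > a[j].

Element-by-element contributions:
7 → 2, 5 → 2
2 → none → 0
13 → 10, 5, 9 → 3
10 → 5, 9 → 2
19 → 5, 16, 9 → 3
5 → none → 0
37 → 16, 26, 9 → 3
16 → 9 → 1
26 → 9 → 1
9 → none → 0
Sum: 2 + 0 + 3 + 2 + 3 + 0 + 3 + 1 + 1 + 0 = 15

15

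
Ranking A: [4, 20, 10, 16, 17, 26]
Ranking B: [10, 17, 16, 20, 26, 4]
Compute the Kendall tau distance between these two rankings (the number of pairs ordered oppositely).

Assign each item its position (1..6) in the first ordering, then rewrite the second ordering as that position sequence:
positions: 4→1, 20→2, 10→3, 16→4, 17→5, 26→6
second ordering as positions: [3, 5, 4, 2, 6, 1]
Discordant pairs = inversions in this position sequence.
3: 2, 1 → 2
5: 4, 2, 1 → 3
4: 2, 1 → 2
2: 1 → 1
6: 1 → 1
1: 0
Total: 2 + 3 + 2 + 1 + 1 + 0 = 9

9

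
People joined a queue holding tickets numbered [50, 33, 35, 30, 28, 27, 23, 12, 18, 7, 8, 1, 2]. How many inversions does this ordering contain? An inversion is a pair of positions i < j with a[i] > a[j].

Sweep left to right; for each value list the smaller values that follow it:
50: 12
33: 10
35: 10
30: 9
28: 8
27: 7
23: 6
12: 4
18: 4
7: 2
8: 2
1: 0
2: 0
Sum: 12 + 10 + 10 + 9 + 8 + 7 + 6 + 4 + 4 + 2 + 2 + 0 + 0 = 74

Out-of-order pairs: 74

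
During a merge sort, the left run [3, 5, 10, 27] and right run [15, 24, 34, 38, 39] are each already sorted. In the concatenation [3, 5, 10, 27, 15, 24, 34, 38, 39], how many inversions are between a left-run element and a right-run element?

2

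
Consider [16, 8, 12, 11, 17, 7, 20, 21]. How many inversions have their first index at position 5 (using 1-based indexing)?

1

The element at index 5 is 17.
Elements after it: 7, 20, 21
Those smaller than 17: 7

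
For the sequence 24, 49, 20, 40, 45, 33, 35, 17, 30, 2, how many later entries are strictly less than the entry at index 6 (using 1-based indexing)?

The element at index 6 is 33.
Elements after it: 35, 17, 30, 2
Those smaller than 33: 17, 30, 2

3 such elements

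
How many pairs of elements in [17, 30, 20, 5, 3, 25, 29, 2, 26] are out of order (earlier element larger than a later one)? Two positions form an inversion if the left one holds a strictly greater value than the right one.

Sweep left to right; for each value list the smaller values that follow it:
17: 3
30: 7
20: 3
5: 2
3: 1
25: 1
29: 2
2: 0
26: 0
Sum: 3 + 7 + 3 + 2 + 1 + 1 + 2 + 0 + 0 = 19

19 out-of-order pairs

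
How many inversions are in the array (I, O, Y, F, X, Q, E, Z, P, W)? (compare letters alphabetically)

19

Sweep left to right; for each value list the smaller values that follow it:
I: 2
O: 2
Y: 6
F: 1
X: 4
Q: 2
E: 0
Z: 2
P: 0
W: 0
Sum: 2 + 2 + 6 + 1 + 4 + 2 + 0 + 2 + 0 + 0 = 19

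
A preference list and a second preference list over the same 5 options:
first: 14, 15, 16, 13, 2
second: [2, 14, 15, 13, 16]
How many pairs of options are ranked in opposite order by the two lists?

Assign each item its position (1..5) in the first ordering, then rewrite the second ordering as that position sequence:
positions: 14→1, 15→2, 16→3, 13→4, 2→5
second ordering as positions: [5, 1, 2, 4, 3]
Discordant pairs = inversions in this position sequence.
5: 1, 2, 4, 3 → 4
1: 0
2: 0
4: 3 → 1
3: 0
Total: 4 + 0 + 0 + 1 + 0 = 5

5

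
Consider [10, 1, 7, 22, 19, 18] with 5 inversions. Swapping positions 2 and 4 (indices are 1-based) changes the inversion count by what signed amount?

Positions 2 and 4 hold 1 and 22; after swapping, the array is [10, 22, 7, 1, 19, 18].
Sweep left to right; for each value list the smaller values that follow it:
10: 2
22: 4
7: 1
1: 0
19: 1
18: 0
Sum: 2 + 4 + 1 + 0 + 1 + 0 = 8
Change: 8 − 5 = +3

+3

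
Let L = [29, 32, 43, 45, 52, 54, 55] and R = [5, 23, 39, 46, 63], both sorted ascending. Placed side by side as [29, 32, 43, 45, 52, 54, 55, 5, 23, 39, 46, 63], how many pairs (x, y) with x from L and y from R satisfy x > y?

Take each right-half value and tally the left-half values above it:
r = 5: 29, 32, 43, 45, 52, 54, 55 → 7
r = 23: 29, 32, 43, 45, 52, 54, 55 → 7
r = 39: 43, 45, 52, 54, 55 → 5
r = 46: 52, 54, 55 → 3
r = 63: none → 0
Cross-inversions: 7 + 7 + 5 + 3 + 0 = 22

22 cross-inversions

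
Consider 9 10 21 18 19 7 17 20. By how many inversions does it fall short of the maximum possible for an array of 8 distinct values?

17 inversions short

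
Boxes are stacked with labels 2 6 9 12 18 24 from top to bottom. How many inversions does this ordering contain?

Inversion pairs (indices are 1-based):
(none)
That's 0 pairs.

Inversions: 0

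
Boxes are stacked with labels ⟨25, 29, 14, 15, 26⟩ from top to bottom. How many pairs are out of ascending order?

Count, for each position, how many later elements it exceeds:
25: 2
29: 3
14: 0
15: 0
26: 0
Sum: 2 + 3 + 0 + 0 + 0 = 5

Out-of-order pairs: 5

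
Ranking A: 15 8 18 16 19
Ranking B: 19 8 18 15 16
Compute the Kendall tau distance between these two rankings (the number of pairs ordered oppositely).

6

Assign each item its position (1..5) in the first ordering, then rewrite the second ordering as that position sequence:
positions: 15→1, 8→2, 18→3, 16→4, 19→5
second ordering as positions: [5, 2, 3, 1, 4]
Discordant pairs = inversions in this position sequence.
5: 2, 3, 1, 4 → 4
2: 1 → 1
3: 1 → 1
1: 0
4: 0
Total: 4 + 1 + 1 + 0 + 0 = 6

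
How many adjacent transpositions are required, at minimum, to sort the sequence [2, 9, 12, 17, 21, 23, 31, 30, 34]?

There is 1 adjacent swap.

Minimum adjacent swaps = number of inversions (each swap of adjacent out-of-order elements removes one inversion and no swap can remove more).
Count inversions — for each element, later elements that are smaller:
2: none → 0
9: none → 0
12: none → 0
17: none → 0
21: none → 0
23: none → 0
31: 30 → 1
30: none → 0
34: none → 0
Total inversions: 0 + 0 + 0 + 0 + 0 + 0 + 1 + 0 + 0 = 1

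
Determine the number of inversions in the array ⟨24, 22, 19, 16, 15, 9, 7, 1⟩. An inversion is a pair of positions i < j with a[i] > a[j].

28

Element-by-element contributions:
24 → 22, 19, 16, 15, 9, 7, 1 → 7
22 → 19, 16, 15, 9, 7, 1 → 6
19 → 16, 15, 9, 7, 1 → 5
16 → 15, 9, 7, 1 → 4
15 → 9, 7, 1 → 3
9 → 7, 1 → 2
7 → 1 → 1
1 → none → 0
Sum: 7 + 6 + 5 + 4 + 3 + 2 + 1 + 0 = 28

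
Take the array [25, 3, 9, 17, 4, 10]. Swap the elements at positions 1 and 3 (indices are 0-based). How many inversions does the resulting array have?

11

Positions 1 and 3 hold 3 and 17; after swapping, the array is [25, 17, 9, 3, 4, 10].
Sweep left to right; for each value list the smaller values that follow it:
25: 5
17: 4
9: 2
3: 0
4: 0
10: 0
Sum: 5 + 4 + 2 + 0 + 0 + 0 = 11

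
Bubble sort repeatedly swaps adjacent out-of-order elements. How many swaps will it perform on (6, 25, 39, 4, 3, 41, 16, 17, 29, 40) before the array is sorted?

16 adjacent swaps

The minimum number of adjacent swaps to sort an array equals its inversion count, since every such swap removes exactly one inversion.
Count inversions — for each element, later elements that are smaller:
6: 4, 3 → 2
25: 4, 3, 16, 17 → 4
39: 4, 3, 16, 17, 29 → 5
4: 3 → 1
3: none → 0
41: 16, 17, 29, 40 → 4
16: none → 0
17: none → 0
29: none → 0
40: none → 0
Total inversions: 2 + 4 + 5 + 1 + 0 + 4 + 0 + 0 + 0 + 0 = 16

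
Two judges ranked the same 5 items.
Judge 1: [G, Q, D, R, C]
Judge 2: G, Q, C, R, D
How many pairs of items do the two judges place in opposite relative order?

3

Assign each item its position (1..5) in the first ordering, then rewrite the second ordering as that position sequence:
positions: G→1, Q→2, D→3, R→4, C→5
second ordering as positions: [1, 2, 5, 4, 3]
Discordant pairs = inversions in this position sequence.
1: 0
2: 0
5: 4, 3 → 2
4: 3 → 1
3: 0
Total: 0 + 0 + 2 + 1 + 0 = 3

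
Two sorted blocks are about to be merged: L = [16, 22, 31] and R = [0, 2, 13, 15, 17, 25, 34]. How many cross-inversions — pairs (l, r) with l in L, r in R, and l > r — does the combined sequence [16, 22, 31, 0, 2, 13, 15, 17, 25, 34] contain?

Count, for every r in R, how many entries of L exceed r:
r = 0: 16, 22, 31 → 3
r = 2: 16, 22, 31 → 3
r = 13: 16, 22, 31 → 3
r = 15: 16, 22, 31 → 3
r = 17: 22, 31 → 2
r = 25: 31 → 1
r = 34: none → 0
Cross-inversions: 3 + 3 + 3 + 3 + 2 + 1 + 0 = 15

15 cross-inversions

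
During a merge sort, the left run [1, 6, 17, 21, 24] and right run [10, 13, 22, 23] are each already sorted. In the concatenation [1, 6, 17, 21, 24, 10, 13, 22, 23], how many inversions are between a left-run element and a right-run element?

8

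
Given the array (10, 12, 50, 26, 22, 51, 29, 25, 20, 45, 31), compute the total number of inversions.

20

Sweep left to right; for each value list the smaller values that follow it:
10 → none → 0
12 → none → 0
50 → 26, 22, 29, 25, 20, 45, 31 → 7
26 → 22, 25, 20 → 3
22 → 20 → 1
51 → 29, 25, 20, 45, 31 → 5
29 → 25, 20 → 2
25 → 20 → 1
20 → none → 0
45 → 31 → 1
31 → none → 0
Sum: 0 + 0 + 7 + 3 + 1 + 5 + 2 + 1 + 0 + 1 + 0 = 20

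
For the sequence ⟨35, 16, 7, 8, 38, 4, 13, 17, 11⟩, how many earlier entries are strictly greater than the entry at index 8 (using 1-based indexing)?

The element at index 8 is 17.
Elements before it: 35, 16, 7, 8, 38, 4, 13
Those larger than 17: 35, 38

2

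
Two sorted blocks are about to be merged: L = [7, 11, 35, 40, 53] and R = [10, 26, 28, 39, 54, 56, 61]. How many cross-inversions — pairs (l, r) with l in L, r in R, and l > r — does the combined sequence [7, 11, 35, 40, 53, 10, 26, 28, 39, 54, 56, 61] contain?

12 cross-inversions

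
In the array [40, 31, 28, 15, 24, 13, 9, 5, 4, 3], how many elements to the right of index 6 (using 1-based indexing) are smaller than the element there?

4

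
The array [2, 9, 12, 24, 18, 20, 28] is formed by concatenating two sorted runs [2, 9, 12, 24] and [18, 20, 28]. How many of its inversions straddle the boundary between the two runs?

For each element r of the right run, count left-run elements greater than r:
r = 18: 24 → 1
r = 20: 24 → 1
r = 28: none → 0
Cross-inversions: 1 + 1 + 0 = 2

Split inversions: 2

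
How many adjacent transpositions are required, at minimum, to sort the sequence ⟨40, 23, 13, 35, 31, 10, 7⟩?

Each adjacent swap fixes exactly one inversion, so the minimum swap count equals the number of inversions.
Count inversions — for each element, later elements that are smaller:
40: 23, 13, 35, 31, 10, 7 → 6
23: 13, 10, 7 → 3
13: 10, 7 → 2
35: 31, 10, 7 → 3
31: 10, 7 → 2
10: 7 → 1
7: none → 0
Total inversions: 6 + 3 + 2 + 3 + 2 + 1 + 0 = 17

17 adjacent swaps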